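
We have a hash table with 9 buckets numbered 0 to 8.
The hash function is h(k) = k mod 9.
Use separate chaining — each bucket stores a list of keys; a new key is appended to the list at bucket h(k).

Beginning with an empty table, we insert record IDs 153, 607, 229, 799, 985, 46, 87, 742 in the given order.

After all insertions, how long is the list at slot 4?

Insert 153: h=0, bucket 0 empty -> new chain.
Insert 607: h=4, bucket 4 empty -> new chain.
Insert 229: h=4, bucket 4 nonempty -> append to chain.
Insert 799: h=7, bucket 7 empty -> new chain.
Insert 985: h=4, bucket 4 nonempty -> append to chain.
Insert 46: h=1, bucket 1 empty -> new chain.
Insert 87: h=6, bucket 6 empty -> new chain.
Insert 742: h=4, bucket 4 nonempty -> append to chain.
Final buckets:
0: 153
1: 46
2: ∅
3: ∅
4: 607 -> 229 -> 985 -> 742
5: ∅
6: 87
7: 799
8: ∅

4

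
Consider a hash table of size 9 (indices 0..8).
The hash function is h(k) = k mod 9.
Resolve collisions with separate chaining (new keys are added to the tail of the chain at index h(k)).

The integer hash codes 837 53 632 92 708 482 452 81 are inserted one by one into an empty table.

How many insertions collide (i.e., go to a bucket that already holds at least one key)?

3

Insert 837: h=0, bucket 0 empty → new chain.
Insert 53: h=8, bucket 8 empty → new chain.
Insert 632: h=2, bucket 2 empty → new chain.
Insert 92: h=2, bucket 2 nonempty → append to chain.
Insert 708: h=6, bucket 6 empty → new chain.
Insert 482: h=5, bucket 5 empty → new chain.
Insert 452: h=2, bucket 2 nonempty → append to chain.
Insert 81: h=0, bucket 0 nonempty → append to chain.
Final buckets:
0: 837 -> 81
1: ∅
2: 632 -> 92 -> 452
3: ∅
4: ∅
5: 482
6: 708
7: ∅
8: 53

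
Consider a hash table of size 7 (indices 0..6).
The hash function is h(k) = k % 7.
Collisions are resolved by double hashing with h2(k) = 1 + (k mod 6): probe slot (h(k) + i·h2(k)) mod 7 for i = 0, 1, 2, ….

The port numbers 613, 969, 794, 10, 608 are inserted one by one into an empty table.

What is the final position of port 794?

Insert 613: h=4, slot 4 empty => index 4.
Insert 969: h=3, slot 3 empty => index 3.
Insert 794: h=3, h2=3, slot 3 occupied => index 6.
Insert 10: h=3, h2=5, slot 3 occupied => index 1.
Insert 608: h=6, h2=3, slot 6 occupied => index 2.
Table: [_, 10, 608, 969, 613, _, 794]

6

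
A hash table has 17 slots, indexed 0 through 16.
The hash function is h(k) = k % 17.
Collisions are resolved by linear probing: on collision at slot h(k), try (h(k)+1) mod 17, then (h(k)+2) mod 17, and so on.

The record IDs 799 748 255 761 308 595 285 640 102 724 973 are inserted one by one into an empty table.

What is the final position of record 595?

4

Insert 799: h=0, slot 0 empty => index 0.
Insert 748: h=0, slot 0 occupied => index 1.
Insert 255: h=0, slots 0,1 occupied => index 2.
Insert 761: h=13, slot 13 empty => index 13.
Insert 308: h=2, slot 2 occupied => index 3.
Insert 595: h=0, slots 0,1,2,3 occupied => index 4.
Insert 285: h=13, slot 13 occupied => index 14.
Insert 640: h=11, slot 11 empty => index 11.
Insert 102: h=0, slots 0,1,2,3,4 occupied => index 5.
Insert 724: h=10, slot 10 empty => index 10.
Insert 973: h=4, slots 4,5 occupied => index 6.
Table: [799, 748, 255, 308, 595, 102, 973, ., ., ., 724, 640, ., 761, 285, ., .]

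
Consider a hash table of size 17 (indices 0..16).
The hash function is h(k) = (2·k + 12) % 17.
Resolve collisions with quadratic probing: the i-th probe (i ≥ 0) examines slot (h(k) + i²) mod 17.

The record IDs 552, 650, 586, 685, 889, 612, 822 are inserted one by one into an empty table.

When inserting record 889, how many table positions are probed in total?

2

Insert 552: h=11, slot 11 empty → index 11.
Insert 650: h=3, slot 3 empty → index 3.
Insert 586: h=11, slot 11 occupied → index 12.
Insert 685: h=5, slot 5 empty → index 5.
Insert 889: h=5, slot 5 occupied → index 6.
Insert 612: h=12, slot 12 occupied → index 13.
Insert 822: h=7, slot 7 empty → index 7.
Table: [., ., ., 650, ., 685, 889, 822, ., ., ., 552, 586, 612, ., ., .]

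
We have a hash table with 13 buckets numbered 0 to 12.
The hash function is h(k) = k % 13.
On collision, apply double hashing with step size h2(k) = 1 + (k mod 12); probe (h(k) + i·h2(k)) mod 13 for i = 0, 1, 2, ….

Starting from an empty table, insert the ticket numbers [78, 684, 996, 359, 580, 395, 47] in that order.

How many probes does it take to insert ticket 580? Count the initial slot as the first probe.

3

Insert 78: h=0, slot 0 empty -> index 0.
Insert 684: h=8, slot 8 empty -> index 8.
Insert 996: h=8, h2=1, slot 8 occupied -> index 9.
Insert 359: h=8, h2=12, slot 8 occupied -> index 7.
Insert 580: h=8, h2=5, slots 8,0 occupied -> index 5.
Insert 395: h=5, h2=12, slot 5 occupied -> index 4.
Insert 47: h=8, h2=12, slots 8,7 occupied -> index 6.
Table: [78, _, _, _, 395, 580, 47, 359, 684, 996, _, _, _]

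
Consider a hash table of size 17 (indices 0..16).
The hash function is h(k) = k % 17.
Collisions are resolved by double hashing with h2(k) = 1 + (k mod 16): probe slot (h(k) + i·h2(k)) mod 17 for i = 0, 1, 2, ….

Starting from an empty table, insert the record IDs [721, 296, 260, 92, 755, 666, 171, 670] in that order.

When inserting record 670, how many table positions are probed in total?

7

Insert 721: h=7, slot 7 empty → index 7.
Insert 296: h=7, h2=9, slot 7 occupied → index 16.
Insert 260: h=5, slot 5 empty → index 5.
Insert 92: h=7, h2=13, slot 7 occupied → index 3.
Insert 755: h=7, h2=4, slot 7 occupied → index 11.
Insert 666: h=3, h2=11, slot 3 occupied → index 14.
Insert 171: h=1, slot 1 empty → index 1.
Insert 670: h=7, h2=15, slots 7,5,3,1,16,14 occupied → index 12.
Table: [-, 171, -, 92, -, 260, -, 721, -, -, -, 755, 670, -, 666, -, 296]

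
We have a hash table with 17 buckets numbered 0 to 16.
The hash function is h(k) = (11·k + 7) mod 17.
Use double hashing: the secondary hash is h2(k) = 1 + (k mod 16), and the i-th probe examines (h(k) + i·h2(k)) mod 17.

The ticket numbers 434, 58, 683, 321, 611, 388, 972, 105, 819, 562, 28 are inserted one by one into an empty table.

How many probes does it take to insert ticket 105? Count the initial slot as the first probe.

3

434 hashes to 4; slot 4 is free => place at 4.
58 hashes to 16; slot 16 is free => place at 16.
683 hashes to 6; slot 6 is free => place at 6.
321 hashes to 2; slot 2 is free => place at 2.
611 hashes to 13; slot 13 is free => place at 13.
388 hashes to 8; slot 8 is free => place at 8.
972 hashes to 6, h2=13; 6,2 taken => place at 15.
105 hashes to 6, h2=10; 6,16 taken => place at 9.
819 hashes to 6, h2=4; 6 taken => place at 10.
562 hashes to 1; slot 1 is free => place at 1.
28 hashes to 9, h2=13; 9 taken => place at 5.
Table: [., 562, 321, ., 434, 28, 683, ., 388, 105, 819, ., ., 611, ., 972, 58]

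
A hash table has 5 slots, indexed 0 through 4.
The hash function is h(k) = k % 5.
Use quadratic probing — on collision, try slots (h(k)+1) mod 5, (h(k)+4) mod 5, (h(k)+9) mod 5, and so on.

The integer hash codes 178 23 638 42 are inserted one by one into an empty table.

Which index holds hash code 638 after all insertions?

2

178 hashes to 3; slot 3 is free → place at 3.
23 hashes to 3; 3 taken → place at 4.
638 hashes to 3; 3,4 taken → place at 2.
42 hashes to 2; 2,3 taken → place at 1.
Table: [—, 42, 638, 178, 23]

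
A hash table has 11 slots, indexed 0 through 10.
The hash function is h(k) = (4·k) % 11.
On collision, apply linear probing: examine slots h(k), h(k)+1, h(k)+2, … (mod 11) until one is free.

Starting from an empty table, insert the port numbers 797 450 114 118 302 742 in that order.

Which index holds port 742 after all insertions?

1

797 hashes to 9; slot 9 is free -> place at 9.
450 hashes to 7; slot 7 is free -> place at 7.
114 hashes to 5; slot 5 is free -> place at 5.
118 hashes to 10; slot 10 is free -> place at 10.
302 hashes to 9; 9,10 taken -> place at 0.
742 hashes to 9; 9,10,0 taken -> place at 1.
Table: [302, 742, —, —, —, 114, —, 450, —, 797, 118]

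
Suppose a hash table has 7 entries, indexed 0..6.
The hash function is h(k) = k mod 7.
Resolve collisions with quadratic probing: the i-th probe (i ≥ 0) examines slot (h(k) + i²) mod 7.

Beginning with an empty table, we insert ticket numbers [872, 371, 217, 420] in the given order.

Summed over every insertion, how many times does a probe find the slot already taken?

872: h=4 → slot 4
371: h=0 → slot 0
217: h=0, probe 0,1 → slot 1
420: h=0, probe 0,1,4,2 → slot 2
Table: [371, 217, 420, -, 872, -, -]

4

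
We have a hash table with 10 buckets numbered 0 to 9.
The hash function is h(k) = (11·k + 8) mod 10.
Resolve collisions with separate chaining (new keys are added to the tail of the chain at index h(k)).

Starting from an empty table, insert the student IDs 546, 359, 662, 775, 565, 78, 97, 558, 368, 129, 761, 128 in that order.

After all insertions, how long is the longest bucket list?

546 -> bucket 4
359 -> bucket 7
662 -> bucket 0
775 -> bucket 3
565 -> bucket 3 (collision)
78 -> bucket 6
97 -> bucket 5
558 -> bucket 6 (collision)
368 -> bucket 6 (collision)
129 -> bucket 7 (collision)
761 -> bucket 9
128 -> bucket 6 (collision)
Final buckets:
0: 662
1: _
2: _
3: 775 -> 565
4: 546
5: 97
6: 78 -> 558 -> 368 -> 128
7: 359 -> 129
8: _
9: 761

4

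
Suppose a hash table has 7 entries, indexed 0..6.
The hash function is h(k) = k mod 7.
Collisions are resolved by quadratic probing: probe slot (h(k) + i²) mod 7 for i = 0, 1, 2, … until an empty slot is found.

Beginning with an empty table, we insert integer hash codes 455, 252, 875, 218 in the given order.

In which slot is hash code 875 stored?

455 hashes to 0; slot 0 is free => place at 0.
252 hashes to 0; 0 taken => place at 1.
875 hashes to 0; 0,1 taken => place at 4.
218 hashes to 1; 1 taken => place at 2.
Table: [455, 252, 218, —, 875, —, —]

4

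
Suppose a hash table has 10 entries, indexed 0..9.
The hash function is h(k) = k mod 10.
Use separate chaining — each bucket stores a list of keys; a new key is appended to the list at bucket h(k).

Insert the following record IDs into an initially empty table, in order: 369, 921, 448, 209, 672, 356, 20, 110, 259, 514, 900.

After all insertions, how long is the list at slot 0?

3

369 → bucket 9
921 → bucket 1
448 → bucket 8
209 → bucket 9 (collision)
672 → bucket 2
356 → bucket 6
20 → bucket 0
110 → bucket 0 (collision)
259 → bucket 9 (collision)
514 → bucket 4
900 → bucket 0 (collision)
Final buckets:
0: 20 -> 110 -> 900
1: 921
2: 672
3: ∅
4: 514
5: ∅
6: 356
7: ∅
8: 448
9: 369 -> 209 -> 259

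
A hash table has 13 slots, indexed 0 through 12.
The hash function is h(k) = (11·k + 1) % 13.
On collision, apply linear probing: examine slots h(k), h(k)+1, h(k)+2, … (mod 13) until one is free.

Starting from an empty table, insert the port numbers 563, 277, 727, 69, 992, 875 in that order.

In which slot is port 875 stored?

10

Insert 563: h=6, slot 6 empty → index 6.
Insert 277: h=6, slot 6 occupied → index 7.
Insert 727: h=3, slot 3 empty → index 3.
Insert 69: h=6, slots 6,7 occupied → index 8.
Insert 992: h=6, slots 6,7,8 occupied → index 9.
Insert 875: h=6, slots 6,7,8,9 occupied → index 10.
Table: [-, -, -, 727, -, -, 563, 277, 69, 992, 875, -, -]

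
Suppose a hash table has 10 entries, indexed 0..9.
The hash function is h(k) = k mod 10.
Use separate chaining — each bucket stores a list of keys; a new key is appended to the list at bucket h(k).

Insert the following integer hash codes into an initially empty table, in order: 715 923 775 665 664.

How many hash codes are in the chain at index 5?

Insert 715: h=5, bucket 5 empty → new chain.
Insert 923: h=3, bucket 3 empty → new chain.
Insert 775: h=5, bucket 5 nonempty → append to chain.
Insert 665: h=5, bucket 5 nonempty → append to chain.
Insert 664: h=4, bucket 4 empty → new chain.
Final buckets:
0: .
1: .
2: .
3: 923
4: 664
5: 715 -> 775 -> 665
6: .
7: .
8: .
9: .

3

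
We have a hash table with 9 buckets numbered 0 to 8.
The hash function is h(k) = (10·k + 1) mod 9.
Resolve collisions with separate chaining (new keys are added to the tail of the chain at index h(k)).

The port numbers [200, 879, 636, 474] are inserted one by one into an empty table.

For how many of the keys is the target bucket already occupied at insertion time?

200 -> bucket 3
879 -> bucket 7
636 -> bucket 7 (collision)
474 -> bucket 7 (collision)
Final buckets:
0: .
1: .
2: .
3: 200
4: .
5: .
6: .
7: 879 -> 636 -> 474
8: .

2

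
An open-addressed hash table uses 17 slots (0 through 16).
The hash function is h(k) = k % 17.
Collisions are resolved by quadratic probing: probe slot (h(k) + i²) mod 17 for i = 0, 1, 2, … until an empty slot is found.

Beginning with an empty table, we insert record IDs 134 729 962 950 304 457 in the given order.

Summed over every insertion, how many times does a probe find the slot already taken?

134 hashes to 15; slot 15 is free -> place at 15.
729 hashes to 15; 15 taken -> place at 16.
962 hashes to 10; slot 10 is free -> place at 10.
950 hashes to 15; 15,16 taken -> place at 2.
304 hashes to 15; 15,16,2 taken -> place at 7.
457 hashes to 15; 15,16,2,7 taken -> place at 14.
Table: [_, _, 950, _, _, _, _, 304, _, _, 962, _, _, _, 457, 134, 729]

10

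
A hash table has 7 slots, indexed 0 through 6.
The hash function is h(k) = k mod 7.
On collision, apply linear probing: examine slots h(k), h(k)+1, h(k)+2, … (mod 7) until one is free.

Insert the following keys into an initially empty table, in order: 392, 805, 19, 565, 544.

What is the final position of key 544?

392 hashes to 0; slot 0 is free → place at 0.
805 hashes to 0; 0 taken → place at 1.
19 hashes to 5; slot 5 is free → place at 5.
565 hashes to 5; 5 taken → place at 6.
544 hashes to 5; 5,6,0,1 taken → place at 2.
Table: [392, 805, 544, ∅, ∅, 19, 565]

2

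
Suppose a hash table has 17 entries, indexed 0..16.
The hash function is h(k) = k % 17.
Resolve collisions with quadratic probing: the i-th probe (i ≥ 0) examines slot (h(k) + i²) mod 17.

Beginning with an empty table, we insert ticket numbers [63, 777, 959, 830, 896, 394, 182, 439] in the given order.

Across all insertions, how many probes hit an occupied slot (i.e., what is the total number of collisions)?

7

Insert 63: h=12, slot 12 empty → index 12.
Insert 777: h=12, slot 12 occupied → index 13.
Insert 959: h=7, slot 7 empty → index 7.
Insert 830: h=14, slot 14 empty → index 14.
Insert 896: h=12, slots 12,13 occupied → index 16.
Insert 394: h=3, slot 3 empty → index 3.
Insert 182: h=12, slots 12,13,16 occupied → index 4.
Insert 439: h=14, slot 14 occupied → index 15.
Table: [-, -, -, 394, 182, -, -, 959, -, -, -, -, 63, 777, 830, 439, 896]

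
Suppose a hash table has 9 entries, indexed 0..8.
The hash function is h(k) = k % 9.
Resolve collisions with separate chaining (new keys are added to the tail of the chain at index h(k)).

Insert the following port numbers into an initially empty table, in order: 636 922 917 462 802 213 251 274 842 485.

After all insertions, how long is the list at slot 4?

636 -> bucket 6
922 -> bucket 4
917 -> bucket 8
462 -> bucket 3
802 -> bucket 1
213 -> bucket 6 (collision)
251 -> bucket 8 (collision)
274 -> bucket 4 (collision)
842 -> bucket 5
485 -> bucket 8 (collision)
Final buckets:
0: ∅
1: 802
2: ∅
3: 462
4: 922 -> 274
5: 842
6: 636 -> 213
7: ∅
8: 917 -> 251 -> 485

2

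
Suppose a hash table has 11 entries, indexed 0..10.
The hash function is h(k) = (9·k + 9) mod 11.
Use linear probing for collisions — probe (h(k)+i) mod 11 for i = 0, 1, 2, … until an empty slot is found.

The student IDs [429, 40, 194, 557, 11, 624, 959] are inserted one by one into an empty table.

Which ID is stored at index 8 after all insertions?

557

429: h=9 -> slot 9
40: h=6 -> slot 6
194: h=6, probe 6,7 -> slot 7
557: h=6, probe 6,7,8 -> slot 8
11: h=9, probe 9,10 -> slot 10
624: h=4 -> slot 4
959: h=5 -> slot 5
Table: [—, —, —, —, 624, 959, 40, 194, 557, 429, 11]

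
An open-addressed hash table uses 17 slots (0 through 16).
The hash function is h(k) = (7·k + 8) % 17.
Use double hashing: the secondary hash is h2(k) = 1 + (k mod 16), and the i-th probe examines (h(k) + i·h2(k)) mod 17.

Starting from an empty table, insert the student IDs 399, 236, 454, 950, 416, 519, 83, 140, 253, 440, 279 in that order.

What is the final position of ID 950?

1

Insert 399: h=13, slot 13 empty => index 13.
Insert 236: h=11, slot 11 empty => index 11.
Insert 454: h=7, slot 7 empty => index 7.
Insert 950: h=11, h2=7, slot 11 occupied => index 1.
Insert 416: h=13, h2=1, slot 13 occupied => index 14.
Insert 519: h=3, slot 3 empty => index 3.
Insert 83: h=11, h2=4, slot 11 occupied => index 15.
Insert 140: h=2, slot 2 empty => index 2.
Insert 253: h=11, h2=14, slot 11 occupied => index 8.
Insert 440: h=11, h2=9, slots 11,3 occupied => index 12.
Insert 279: h=6, slot 6 empty => index 6.
Table: [∅, 950, 140, 519, ∅, ∅, 279, 454, 253, ∅, ∅, 236, 440, 399, 416, 83, ∅]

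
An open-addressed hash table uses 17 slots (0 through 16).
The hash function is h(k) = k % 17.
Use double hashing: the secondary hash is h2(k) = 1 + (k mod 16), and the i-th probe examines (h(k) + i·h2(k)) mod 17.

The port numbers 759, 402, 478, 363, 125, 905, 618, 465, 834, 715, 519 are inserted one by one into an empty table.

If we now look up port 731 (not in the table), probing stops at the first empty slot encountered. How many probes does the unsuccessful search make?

Insert 759: h=11, slot 11 empty → index 11.
Insert 402: h=11, h2=3, slot 11 occupied → index 14.
Insert 478: h=2, slot 2 empty → index 2.
Insert 363: h=6, slot 6 empty → index 6.
Insert 125: h=6, h2=14, slot 6 occupied → index 3.
Insert 905: h=4, slot 4 empty → index 4.
Insert 618: h=6, h2=11, slot 6 occupied → index 0.
Insert 465: h=6, h2=2, slot 6 occupied → index 8.
Insert 834: h=1, slot 1 empty → index 1.
Insert 715: h=1, h2=12, slot 1 occupied → index 13.
Insert 519: h=9, slot 9 empty → index 9.
Table: [618, 834, 478, 125, 905, ∅, 363, ∅, 465, 519, ∅, 759, ∅, 715, 402, ∅, ∅]
Lookup 731: h=0, h2=12, probe 0,12 → slot 12 empty, not found.

2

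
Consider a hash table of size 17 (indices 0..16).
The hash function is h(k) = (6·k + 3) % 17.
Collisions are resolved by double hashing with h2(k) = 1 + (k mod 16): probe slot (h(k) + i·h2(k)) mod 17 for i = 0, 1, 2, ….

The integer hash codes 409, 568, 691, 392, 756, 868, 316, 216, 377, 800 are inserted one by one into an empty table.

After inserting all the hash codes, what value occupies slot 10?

409 hashes to 9; slot 9 is free => place at 9.
568 hashes to 11; slot 11 is free => place at 11.
691 hashes to 1; slot 1 is free => place at 1.
392 hashes to 9, h2=9; 9,1 taken => place at 10.
756 hashes to 0; slot 0 is free => place at 0.
868 hashes to 9, h2=5; 9 taken => place at 14.
316 hashes to 12; slot 12 is free => place at 12.
216 hashes to 7; slot 7 is free => place at 7.
377 hashes to 4; slot 4 is free => place at 4.
800 hashes to 9, h2=1; 9,10,11,12 taken => place at 13.
Table: [756, 691, -, -, 377, -, -, 216, -, 409, 392, 568, 316, 800, 868, -, -]

392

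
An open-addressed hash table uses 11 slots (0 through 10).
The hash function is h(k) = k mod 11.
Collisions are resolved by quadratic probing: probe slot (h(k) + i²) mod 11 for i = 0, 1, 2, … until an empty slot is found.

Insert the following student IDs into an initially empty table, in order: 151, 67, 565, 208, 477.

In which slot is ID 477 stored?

5

151: h=8 → slot 8
67: h=1 → slot 1
565: h=4 → slot 4
208: h=10 → slot 10
477: h=4, probe 4,5 → slot 5
Table: [., 67, ., ., 565, 477, ., ., 151, ., 208]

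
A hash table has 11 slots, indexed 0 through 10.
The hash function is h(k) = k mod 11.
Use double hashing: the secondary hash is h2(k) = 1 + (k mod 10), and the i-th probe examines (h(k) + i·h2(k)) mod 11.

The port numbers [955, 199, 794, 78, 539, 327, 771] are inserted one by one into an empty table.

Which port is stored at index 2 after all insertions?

955: h=9 → slot 9
199: h=1 → slot 1
794: h=2 → slot 2
78: h=1, h2=9, probe 1,10 → slot 10
539: h=0 → slot 0
327: h=8 → slot 8
771: h=1, h2=2, probe 1,3 → slot 3
Table: [539, 199, 794, 771, -, -, -, -, 327, 955, 78]

794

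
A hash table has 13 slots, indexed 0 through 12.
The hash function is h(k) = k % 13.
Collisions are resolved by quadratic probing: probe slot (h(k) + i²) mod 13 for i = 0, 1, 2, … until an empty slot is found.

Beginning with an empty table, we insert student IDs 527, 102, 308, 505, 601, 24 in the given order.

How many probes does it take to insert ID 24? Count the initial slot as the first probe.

3

527: h=7 -> slot 7
102: h=11 -> slot 11
308: h=9 -> slot 9
505: h=11, probe 11,12 -> slot 12
601: h=3 -> slot 3
24: h=11, probe 11,12,2 -> slot 2
Table: [-, -, 24, 601, -, -, -, 527, -, 308, -, 102, 505]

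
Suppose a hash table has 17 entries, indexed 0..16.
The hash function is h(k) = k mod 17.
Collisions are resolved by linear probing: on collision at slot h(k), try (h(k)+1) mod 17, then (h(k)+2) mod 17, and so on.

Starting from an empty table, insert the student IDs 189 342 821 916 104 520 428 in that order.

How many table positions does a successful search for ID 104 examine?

189 hashes to 2; slot 2 is free => place at 2.
342 hashes to 2; 2 taken => place at 3.
821 hashes to 5; slot 5 is free => place at 5.
916 hashes to 15; slot 15 is free => place at 15.
104 hashes to 2; 2,3 taken => place at 4.
520 hashes to 10; slot 10 is free => place at 10.
428 hashes to 3; 3,4,5 taken => place at 6.
Table: [—, —, 189, 342, 104, 821, 428, —, —, —, 520, —, —, —, —, 916, —]
Lookup 104: h=2, probe 2,3,4 → found at 4.

3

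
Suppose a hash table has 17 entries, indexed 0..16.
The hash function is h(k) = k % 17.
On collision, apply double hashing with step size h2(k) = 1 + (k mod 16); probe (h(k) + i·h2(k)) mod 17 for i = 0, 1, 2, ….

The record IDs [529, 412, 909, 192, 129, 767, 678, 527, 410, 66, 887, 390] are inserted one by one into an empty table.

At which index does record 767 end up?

529 hashes to 2; slot 2 is free => place at 2.
412 hashes to 4; slot 4 is free => place at 4.
909 hashes to 8; slot 8 is free => place at 8.
192 hashes to 5; slot 5 is free => place at 5.
129 hashes to 10; slot 10 is free => place at 10.
767 hashes to 2, h2=16; 2 taken => place at 1.
678 hashes to 15; slot 15 is free => place at 15.
527 hashes to 0; slot 0 is free => place at 0.
410 hashes to 2, h2=11; 2 taken => place at 13.
66 hashes to 15, h2=3; 15,1,4 taken => place at 7.
887 hashes to 3; slot 3 is free => place at 3.
390 hashes to 16; slot 16 is free => place at 16.
Table: [527, 767, 529, 887, 412, 192, ., 66, 909, ., 129, ., ., 410, ., 678, 390]

1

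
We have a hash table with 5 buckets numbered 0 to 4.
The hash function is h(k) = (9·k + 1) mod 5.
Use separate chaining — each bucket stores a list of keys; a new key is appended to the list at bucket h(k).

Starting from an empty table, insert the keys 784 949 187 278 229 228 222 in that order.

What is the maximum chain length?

Insert 784: h=2, bucket 2 empty → new chain.
Insert 949: h=2, bucket 2 nonempty → append to chain.
Insert 187: h=4, bucket 4 empty → new chain.
Insert 278: h=3, bucket 3 empty → new chain.
Insert 229: h=2, bucket 2 nonempty → append to chain.
Insert 228: h=3, bucket 3 nonempty → append to chain.
Insert 222: h=4, bucket 4 nonempty → append to chain.
Final buckets:
0: ∅
1: ∅
2: 784 -> 949 -> 229
3: 278 -> 228
4: 187 -> 222

3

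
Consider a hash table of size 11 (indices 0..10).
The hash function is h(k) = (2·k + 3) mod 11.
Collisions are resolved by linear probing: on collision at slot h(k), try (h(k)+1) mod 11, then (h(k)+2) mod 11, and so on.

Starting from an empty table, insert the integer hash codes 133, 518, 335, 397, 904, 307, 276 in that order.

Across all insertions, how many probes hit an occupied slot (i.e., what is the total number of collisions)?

133 hashes to 5; slot 5 is free → place at 5.
518 hashes to 5; 5 taken → place at 6.
335 hashes to 2; slot 2 is free → place at 2.
397 hashes to 5; 5,6 taken → place at 7.
904 hashes to 7; 7 taken → place at 8.
307 hashes to 1; slot 1 is free → place at 1.
276 hashes to 5; 5,6,7,8 taken → place at 9.
Table: [-, 307, 335, -, -, 133, 518, 397, 904, 276, -]

8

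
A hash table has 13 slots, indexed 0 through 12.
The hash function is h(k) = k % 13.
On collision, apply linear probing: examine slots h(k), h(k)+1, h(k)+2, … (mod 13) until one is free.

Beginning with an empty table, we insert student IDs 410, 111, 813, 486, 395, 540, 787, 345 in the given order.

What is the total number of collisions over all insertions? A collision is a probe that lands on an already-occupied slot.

16

Insert 410: h=7, slot 7 empty => index 7.
Insert 111: h=7, slot 7 occupied => index 8.
Insert 813: h=7, slots 7,8 occupied => index 9.
Insert 486: h=5, slot 5 empty => index 5.
Insert 395: h=5, slot 5 occupied => index 6.
Insert 540: h=7, slots 7,8,9 occupied => index 10.
Insert 787: h=7, slots 7,8,9,10 occupied => index 11.
Insert 345: h=7, slots 7,8,9,10,11 occupied => index 12.
Table: [_, _, _, _, _, 486, 395, 410, 111, 813, 540, 787, 345]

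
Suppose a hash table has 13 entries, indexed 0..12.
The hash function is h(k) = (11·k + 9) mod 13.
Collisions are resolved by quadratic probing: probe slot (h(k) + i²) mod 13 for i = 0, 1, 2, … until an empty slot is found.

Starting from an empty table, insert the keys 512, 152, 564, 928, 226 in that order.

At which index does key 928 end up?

3

512 hashes to 12; slot 12 is free → place at 12.
152 hashes to 4; slot 4 is free → place at 4.
564 hashes to 12; 12 taken → place at 0.
928 hashes to 12; 12,0 taken → place at 3.
226 hashes to 12; 12,0,3 taken → place at 8.
Table: [564, ., ., 928, 152, ., ., ., 226, ., ., ., 512]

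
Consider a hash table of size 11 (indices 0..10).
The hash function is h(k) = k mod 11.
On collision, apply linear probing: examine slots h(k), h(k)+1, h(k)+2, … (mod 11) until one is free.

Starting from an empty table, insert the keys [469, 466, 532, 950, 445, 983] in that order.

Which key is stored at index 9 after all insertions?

983

Insert 469: h=7, slot 7 empty => index 7.
Insert 466: h=4, slot 4 empty => index 4.
Insert 532: h=4, slot 4 occupied => index 5.
Insert 950: h=4, slots 4,5 occupied => index 6.
Insert 445: h=5, slots 5,6,7 occupied => index 8.
Insert 983: h=4, slots 4,5,6,7,8 occupied => index 9.
Table: [_, _, _, _, 466, 532, 950, 469, 445, 983, _]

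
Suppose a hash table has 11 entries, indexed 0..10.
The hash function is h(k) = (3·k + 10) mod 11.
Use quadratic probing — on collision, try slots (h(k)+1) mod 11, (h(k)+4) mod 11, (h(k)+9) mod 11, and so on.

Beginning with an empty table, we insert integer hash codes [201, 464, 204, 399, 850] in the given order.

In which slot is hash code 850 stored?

201: h=8 → slot 8
464: h=5 → slot 5
204: h=6 → slot 6
399: h=8, probe 8,9 → slot 9
850: h=8, probe 8,9,1 → slot 1
Table: [_, 850, _, _, _, 464, 204, _, 201, 399, _]

1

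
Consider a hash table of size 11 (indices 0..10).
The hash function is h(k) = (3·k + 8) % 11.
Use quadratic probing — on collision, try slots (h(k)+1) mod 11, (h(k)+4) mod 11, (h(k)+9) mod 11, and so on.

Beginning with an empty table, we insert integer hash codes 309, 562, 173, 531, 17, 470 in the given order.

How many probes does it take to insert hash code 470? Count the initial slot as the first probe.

3

Insert 309: h=0, slot 0 empty → index 0.
Insert 562: h=0, slot 0 occupied → index 1.
Insert 173: h=10, slot 10 empty → index 10.
Insert 531: h=6, slot 6 empty → index 6.
Insert 17: h=4, slot 4 empty → index 4.
Insert 470: h=10, slots 10,0 occupied → index 3.
Table: [309, 562, _, 470, 17, _, 531, _, _, _, 173]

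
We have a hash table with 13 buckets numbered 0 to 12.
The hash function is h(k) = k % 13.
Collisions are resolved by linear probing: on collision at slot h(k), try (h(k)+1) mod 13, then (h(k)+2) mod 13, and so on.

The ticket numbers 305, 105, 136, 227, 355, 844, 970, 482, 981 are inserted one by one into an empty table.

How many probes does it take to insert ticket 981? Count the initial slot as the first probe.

305: h=6 → slot 6
105: h=1 → slot 1
136: h=6, probe 6,7 → slot 7
227: h=6, probe 6,7,8 → slot 8
355: h=4 → slot 4
844: h=12 → slot 12
970: h=8, probe 8,9 → slot 9
482: h=1, probe 1,2 → slot 2
981: h=6, probe 6,7,8,9,10 → slot 10
Table: [—, 105, 482, —, 355, —, 305, 136, 227, 970, 981, —, 844]

5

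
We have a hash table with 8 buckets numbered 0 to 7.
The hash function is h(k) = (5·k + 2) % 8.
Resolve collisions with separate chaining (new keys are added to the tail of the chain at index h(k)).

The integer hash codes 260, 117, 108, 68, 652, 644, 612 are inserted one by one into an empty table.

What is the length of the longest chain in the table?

Insert 260: h=6, bucket 6 empty → new chain.
Insert 117: h=3, bucket 3 empty → new chain.
Insert 108: h=6, bucket 6 nonempty → append to chain.
Insert 68: h=6, bucket 6 nonempty → append to chain.
Insert 652: h=6, bucket 6 nonempty → append to chain.
Insert 644: h=6, bucket 6 nonempty → append to chain.
Insert 612: h=6, bucket 6 nonempty → append to chain.
Final buckets:
0: ∅
1: ∅
2: ∅
3: 117
4: ∅
5: ∅
6: 260 -> 108 -> 68 -> 652 -> 644 -> 612
7: ∅

6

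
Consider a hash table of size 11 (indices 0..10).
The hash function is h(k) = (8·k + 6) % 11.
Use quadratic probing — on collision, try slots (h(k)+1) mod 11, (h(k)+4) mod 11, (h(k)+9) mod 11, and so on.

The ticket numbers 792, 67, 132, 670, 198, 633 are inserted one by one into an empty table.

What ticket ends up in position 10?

198

Insert 792: h=6, slot 6 empty => index 6.
Insert 67: h=3, slot 3 empty => index 3.
Insert 132: h=6, slot 6 occupied => index 7.
Insert 670: h=9, slot 9 empty => index 9.
Insert 198: h=6, slots 6,7 occupied => index 10.
Insert 633: h=10, slot 10 occupied => index 0.
Table: [633, —, —, 67, —, —, 792, 132, —, 670, 198]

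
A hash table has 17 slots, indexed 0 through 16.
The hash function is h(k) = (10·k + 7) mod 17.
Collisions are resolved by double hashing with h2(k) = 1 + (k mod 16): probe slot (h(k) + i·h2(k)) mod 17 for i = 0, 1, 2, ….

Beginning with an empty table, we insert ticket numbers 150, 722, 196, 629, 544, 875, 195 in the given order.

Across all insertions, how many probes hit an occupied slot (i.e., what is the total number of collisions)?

3

150: h=11 => slot 11
722: h=2 => slot 2
196: h=12 => slot 12
629: h=7 => slot 7
544: h=7, h2=1, probe 7,8 => slot 8
875: h=2, h2=12, probe 2,14 => slot 14
195: h=2, h2=4, probe 2,6 => slot 6
Table: [∅, ∅, 722, ∅, ∅, ∅, 195, 629, 544, ∅, ∅, 150, 196, ∅, 875, ∅, ∅]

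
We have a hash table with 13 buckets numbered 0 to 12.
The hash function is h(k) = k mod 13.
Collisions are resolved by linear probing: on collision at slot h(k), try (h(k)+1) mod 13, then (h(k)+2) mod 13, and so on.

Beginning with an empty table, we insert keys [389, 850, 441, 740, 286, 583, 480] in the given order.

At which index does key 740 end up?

389 hashes to 12; slot 12 is free => place at 12.
850 hashes to 5; slot 5 is free => place at 5.
441 hashes to 12; 12 taken => place at 0.
740 hashes to 12; 12,0 taken => place at 1.
286 hashes to 0; 0,1 taken => place at 2.
583 hashes to 11; slot 11 is free => place at 11.
480 hashes to 12; 12,0,1,2 taken => place at 3.
Table: [441, 740, 286, 480, ., 850, ., ., ., ., ., 583, 389]

1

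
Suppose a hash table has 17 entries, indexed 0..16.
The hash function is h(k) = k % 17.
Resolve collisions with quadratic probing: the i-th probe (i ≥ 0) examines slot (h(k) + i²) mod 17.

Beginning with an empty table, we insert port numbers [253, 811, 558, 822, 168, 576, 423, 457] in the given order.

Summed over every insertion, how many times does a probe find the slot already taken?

Insert 253: h=15, slot 15 empty => index 15.
Insert 811: h=12, slot 12 empty => index 12.
Insert 558: h=14, slot 14 empty => index 14.
Insert 822: h=6, slot 6 empty => index 6.
Insert 168: h=15, slot 15 occupied => index 16.
Insert 576: h=15, slots 15,16 occupied => index 2.
Insert 423: h=15, slots 15,16,2 occupied => index 7.
Insert 457: h=15, slots 15,16,2,7,14,6 occupied => index 0.
Table: [457, ∅, 576, ∅, ∅, ∅, 822, 423, ∅, ∅, ∅, ∅, 811, ∅, 558, 253, 168]

12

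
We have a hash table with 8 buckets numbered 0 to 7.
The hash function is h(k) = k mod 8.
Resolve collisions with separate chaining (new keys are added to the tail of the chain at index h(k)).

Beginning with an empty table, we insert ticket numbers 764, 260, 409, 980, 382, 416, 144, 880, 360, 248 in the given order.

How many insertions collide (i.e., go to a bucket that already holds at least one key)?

764 → bucket 4
260 → bucket 4 (collision)
409 → bucket 1
980 → bucket 4 (collision)
382 → bucket 6
416 → bucket 0
144 → bucket 0 (collision)
880 → bucket 0 (collision)
360 → bucket 0 (collision)
248 → bucket 0 (collision)
Final buckets:
0: 416 -> 144 -> 880 -> 360 -> 248
1: 409
2: -
3: -
4: 764 -> 260 -> 980
5: -
6: 382
7: -

6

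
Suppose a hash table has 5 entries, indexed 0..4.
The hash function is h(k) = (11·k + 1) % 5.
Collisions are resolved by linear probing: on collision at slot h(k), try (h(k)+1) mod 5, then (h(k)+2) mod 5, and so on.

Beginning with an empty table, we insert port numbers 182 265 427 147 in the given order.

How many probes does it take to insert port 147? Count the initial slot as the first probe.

3

182: h=3 => slot 3
265: h=1 => slot 1
427: h=3, probe 3,4 => slot 4
147: h=3, probe 3,4,0 => slot 0
Table: [147, 265, _, 182, 427]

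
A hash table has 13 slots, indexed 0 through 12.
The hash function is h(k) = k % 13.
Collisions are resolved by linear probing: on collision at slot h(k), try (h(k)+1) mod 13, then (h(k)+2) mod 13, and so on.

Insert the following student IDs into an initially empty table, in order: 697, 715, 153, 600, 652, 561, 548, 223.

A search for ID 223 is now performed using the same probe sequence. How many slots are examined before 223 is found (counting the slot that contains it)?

5

697 hashes to 8; slot 8 is free => place at 8.
715 hashes to 0; slot 0 is free => place at 0.
153 hashes to 10; slot 10 is free => place at 10.
600 hashes to 2; slot 2 is free => place at 2.
652 hashes to 2; 2 taken => place at 3.
561 hashes to 2; 2,3 taken => place at 4.
548 hashes to 2; 2,3,4 taken => place at 5.
223 hashes to 2; 2,3,4,5 taken => place at 6.
Table: [715, _, 600, 652, 561, 548, 223, _, 697, _, 153, _, _]
Lookup 223: h=2, probe 2,3,4,5,6 → found at 6.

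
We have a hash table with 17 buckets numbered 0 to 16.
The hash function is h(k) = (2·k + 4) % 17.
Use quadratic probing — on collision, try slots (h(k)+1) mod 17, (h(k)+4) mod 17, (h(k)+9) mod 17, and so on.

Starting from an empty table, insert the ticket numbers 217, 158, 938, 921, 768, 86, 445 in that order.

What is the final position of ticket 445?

Insert 217: h=13, slot 13 empty => index 13.
Insert 158: h=14, slot 14 empty => index 14.
Insert 938: h=10, slot 10 empty => index 10.
Insert 921: h=10, slot 10 occupied => index 11.
Insert 768: h=10, slots 10,11,14 occupied => index 2.
Insert 86: h=6, slot 6 empty => index 6.
Insert 445: h=10, slots 10,11,14,2 occupied => index 9.
Table: [∅, ∅, 768, ∅, ∅, ∅, 86, ∅, ∅, 445, 938, 921, ∅, 217, 158, ∅, ∅]

9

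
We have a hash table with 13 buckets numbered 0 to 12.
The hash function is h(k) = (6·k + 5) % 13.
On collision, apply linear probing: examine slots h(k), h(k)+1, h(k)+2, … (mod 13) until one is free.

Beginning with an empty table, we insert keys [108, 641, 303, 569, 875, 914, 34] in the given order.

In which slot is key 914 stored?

Insert 108: h=3, slot 3 empty → index 3.
Insert 641: h=3, slot 3 occupied → index 4.
Insert 303: h=3, slots 3,4 occupied → index 5.
Insert 569: h=0, slot 0 empty → index 0.
Insert 875: h=3, slots 3,4,5 occupied → index 6.
Insert 914: h=3, slots 3,4,5,6 occupied → index 7.
Insert 34: h=1, slot 1 empty → index 1.
Table: [569, 34, ∅, 108, 641, 303, 875, 914, ∅, ∅, ∅, ∅, ∅]

7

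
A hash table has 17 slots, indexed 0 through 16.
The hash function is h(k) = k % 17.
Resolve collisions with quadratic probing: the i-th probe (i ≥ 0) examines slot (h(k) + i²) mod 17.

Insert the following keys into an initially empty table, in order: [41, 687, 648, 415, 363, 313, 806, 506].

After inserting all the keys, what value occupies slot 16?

313

41 hashes to 7; slot 7 is free -> place at 7.
687 hashes to 7; 7 taken -> place at 8.
648 hashes to 2; slot 2 is free -> place at 2.
415 hashes to 7; 7,8 taken -> place at 11.
363 hashes to 6; slot 6 is free -> place at 6.
313 hashes to 7; 7,8,11 taken -> place at 16.
806 hashes to 7; 7,8,11,16,6 taken -> place at 15.
506 hashes to 13; slot 13 is free -> place at 13.
Table: [., ., 648, ., ., ., 363, 41, 687, ., ., 415, ., 506, ., 806, 313]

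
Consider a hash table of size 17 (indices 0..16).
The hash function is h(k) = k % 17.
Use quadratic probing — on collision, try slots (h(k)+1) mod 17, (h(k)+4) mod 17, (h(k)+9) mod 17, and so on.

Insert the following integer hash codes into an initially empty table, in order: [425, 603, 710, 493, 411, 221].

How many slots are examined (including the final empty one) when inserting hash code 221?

425: h=0 -> slot 0
603: h=8 -> slot 8
710: h=13 -> slot 13
493: h=0, probe 0,1 -> slot 1
411: h=3 -> slot 3
221: h=0, probe 0,1,4 -> slot 4
Table: [425, 493, _, 411, 221, _, _, _, 603, _, _, _, _, 710, _, _, _]

3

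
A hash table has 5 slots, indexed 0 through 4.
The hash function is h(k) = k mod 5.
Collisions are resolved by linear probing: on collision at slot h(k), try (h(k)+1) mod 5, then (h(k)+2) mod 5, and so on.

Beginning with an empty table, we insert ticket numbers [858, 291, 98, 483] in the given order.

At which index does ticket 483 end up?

858 hashes to 3; slot 3 is free -> place at 3.
291 hashes to 1; slot 1 is free -> place at 1.
98 hashes to 3; 3 taken -> place at 4.
483 hashes to 3; 3,4 taken -> place at 0.
Table: [483, 291, —, 858, 98]

0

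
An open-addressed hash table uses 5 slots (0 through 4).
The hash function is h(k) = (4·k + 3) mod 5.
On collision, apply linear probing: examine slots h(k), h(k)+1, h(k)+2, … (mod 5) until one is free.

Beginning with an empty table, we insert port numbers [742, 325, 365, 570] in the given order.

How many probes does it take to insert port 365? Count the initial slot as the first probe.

742: h=1 -> slot 1
325: h=3 -> slot 3
365: h=3, probe 3,4 -> slot 4
570: h=3, probe 3,4,0 -> slot 0
Table: [570, 742, -, 325, 365]

2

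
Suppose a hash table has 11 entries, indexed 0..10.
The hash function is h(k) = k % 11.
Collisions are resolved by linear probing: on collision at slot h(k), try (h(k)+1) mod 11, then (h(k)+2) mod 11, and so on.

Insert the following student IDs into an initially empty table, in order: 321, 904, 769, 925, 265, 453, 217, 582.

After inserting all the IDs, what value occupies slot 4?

265

Insert 321: h=2, slot 2 empty -> index 2.
Insert 904: h=2, slot 2 occupied -> index 3.
Insert 769: h=10, slot 10 empty -> index 10.
Insert 925: h=1, slot 1 empty -> index 1.
Insert 265: h=1, slots 1,2,3 occupied -> index 4.
Insert 453: h=2, slots 2,3,4 occupied -> index 5.
Insert 217: h=8, slot 8 empty -> index 8.
Insert 582: h=10, slot 10 occupied -> index 0.
Table: [582, 925, 321, 904, 265, 453, _, _, 217, _, 769]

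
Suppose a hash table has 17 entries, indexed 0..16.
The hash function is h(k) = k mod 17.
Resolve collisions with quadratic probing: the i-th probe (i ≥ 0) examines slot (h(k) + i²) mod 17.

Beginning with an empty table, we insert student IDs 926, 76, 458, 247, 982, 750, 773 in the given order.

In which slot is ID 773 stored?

12

Insert 926: h=8, slot 8 empty => index 8.
Insert 76: h=8, slot 8 occupied => index 9.
Insert 458: h=16, slot 16 empty => index 16.
Insert 247: h=9, slot 9 occupied => index 10.
Insert 982: h=13, slot 13 empty => index 13.
Insert 750: h=2, slot 2 empty => index 2.
Insert 773: h=8, slots 8,9 occupied => index 12.
Table: [_, _, 750, _, _, _, _, _, 926, 76, 247, _, 773, 982, _, _, 458]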